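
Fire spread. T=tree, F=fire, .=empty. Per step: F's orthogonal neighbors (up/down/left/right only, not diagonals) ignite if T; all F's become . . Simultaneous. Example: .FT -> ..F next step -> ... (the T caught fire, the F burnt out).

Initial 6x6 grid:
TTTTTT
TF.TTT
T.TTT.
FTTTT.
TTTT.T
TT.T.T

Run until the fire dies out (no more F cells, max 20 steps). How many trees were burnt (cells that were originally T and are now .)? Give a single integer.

Step 1: +5 fires, +2 burnt (F count now 5)
Step 2: +5 fires, +5 burnt (F count now 5)
Step 3: +5 fires, +5 burnt (F count now 5)
Step 4: +5 fires, +5 burnt (F count now 5)
Step 5: +4 fires, +5 burnt (F count now 4)
Step 6: +1 fires, +4 burnt (F count now 1)
Step 7: +0 fires, +1 burnt (F count now 0)
Fire out after step 7
Initially T: 27, now '.': 34
Total burnt (originally-T cells now '.'): 25

Answer: 25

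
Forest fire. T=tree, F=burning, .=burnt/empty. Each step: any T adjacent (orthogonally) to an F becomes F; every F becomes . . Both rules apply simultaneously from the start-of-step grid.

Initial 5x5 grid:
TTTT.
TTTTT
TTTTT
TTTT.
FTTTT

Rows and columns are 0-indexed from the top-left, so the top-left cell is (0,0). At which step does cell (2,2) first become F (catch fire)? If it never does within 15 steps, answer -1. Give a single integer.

Step 1: cell (2,2)='T' (+2 fires, +1 burnt)
Step 2: cell (2,2)='T' (+3 fires, +2 burnt)
Step 3: cell (2,2)='T' (+4 fires, +3 burnt)
Step 4: cell (2,2)='F' (+5 fires, +4 burnt)
  -> target ignites at step 4
Step 5: cell (2,2)='.' (+3 fires, +5 burnt)
Step 6: cell (2,2)='.' (+3 fires, +3 burnt)
Step 7: cell (2,2)='.' (+2 fires, +3 burnt)
Step 8: cell (2,2)='.' (+0 fires, +2 burnt)
  fire out at step 8

4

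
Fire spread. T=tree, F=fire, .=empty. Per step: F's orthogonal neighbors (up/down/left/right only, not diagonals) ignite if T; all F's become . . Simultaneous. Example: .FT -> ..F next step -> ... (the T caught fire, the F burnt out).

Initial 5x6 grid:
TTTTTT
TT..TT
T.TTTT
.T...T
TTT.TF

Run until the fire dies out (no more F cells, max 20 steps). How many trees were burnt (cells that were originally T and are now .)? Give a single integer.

Answer: 17

Derivation:
Step 1: +2 fires, +1 burnt (F count now 2)
Step 2: +1 fires, +2 burnt (F count now 1)
Step 3: +2 fires, +1 burnt (F count now 2)
Step 4: +3 fires, +2 burnt (F count now 3)
Step 5: +2 fires, +3 burnt (F count now 2)
Step 6: +1 fires, +2 burnt (F count now 1)
Step 7: +1 fires, +1 burnt (F count now 1)
Step 8: +1 fires, +1 burnt (F count now 1)
Step 9: +2 fires, +1 burnt (F count now 2)
Step 10: +1 fires, +2 burnt (F count now 1)
Step 11: +1 fires, +1 burnt (F count now 1)
Step 12: +0 fires, +1 burnt (F count now 0)
Fire out after step 12
Initially T: 21, now '.': 26
Total burnt (originally-T cells now '.'): 17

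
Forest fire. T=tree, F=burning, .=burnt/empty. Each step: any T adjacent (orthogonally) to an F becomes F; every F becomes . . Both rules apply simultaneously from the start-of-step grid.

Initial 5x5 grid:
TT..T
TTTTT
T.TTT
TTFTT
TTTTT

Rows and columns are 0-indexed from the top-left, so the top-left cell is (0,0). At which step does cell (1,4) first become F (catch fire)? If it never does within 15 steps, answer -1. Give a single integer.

Step 1: cell (1,4)='T' (+4 fires, +1 burnt)
Step 2: cell (1,4)='T' (+6 fires, +4 burnt)
Step 3: cell (1,4)='T' (+6 fires, +6 burnt)
Step 4: cell (1,4)='F' (+3 fires, +6 burnt)
  -> target ignites at step 4
Step 5: cell (1,4)='.' (+2 fires, +3 burnt)
Step 6: cell (1,4)='.' (+0 fires, +2 burnt)
  fire out at step 6

4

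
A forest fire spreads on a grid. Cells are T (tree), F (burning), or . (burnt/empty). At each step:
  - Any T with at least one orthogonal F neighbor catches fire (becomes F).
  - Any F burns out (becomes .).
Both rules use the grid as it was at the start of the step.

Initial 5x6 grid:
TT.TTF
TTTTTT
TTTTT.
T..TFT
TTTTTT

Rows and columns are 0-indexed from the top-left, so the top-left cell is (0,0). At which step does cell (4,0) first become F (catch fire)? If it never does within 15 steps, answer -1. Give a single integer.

Step 1: cell (4,0)='T' (+6 fires, +2 burnt)
Step 2: cell (4,0)='T' (+5 fires, +6 burnt)
Step 3: cell (4,0)='T' (+3 fires, +5 burnt)
Step 4: cell (4,0)='T' (+3 fires, +3 burnt)
Step 5: cell (4,0)='F' (+3 fires, +3 burnt)
  -> target ignites at step 5
Step 6: cell (4,0)='.' (+3 fires, +3 burnt)
Step 7: cell (4,0)='.' (+1 fires, +3 burnt)
Step 8: cell (4,0)='.' (+0 fires, +1 burnt)
  fire out at step 8

5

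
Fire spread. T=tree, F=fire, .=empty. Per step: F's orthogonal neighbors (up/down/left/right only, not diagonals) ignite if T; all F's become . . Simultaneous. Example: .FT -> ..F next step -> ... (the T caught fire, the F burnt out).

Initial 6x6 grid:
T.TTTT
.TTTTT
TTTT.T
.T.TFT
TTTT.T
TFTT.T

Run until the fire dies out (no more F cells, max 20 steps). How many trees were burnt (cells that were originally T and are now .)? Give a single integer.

Answer: 26

Derivation:
Step 1: +5 fires, +2 burnt (F count now 5)
Step 2: +8 fires, +5 burnt (F count now 8)
Step 3: +5 fires, +8 burnt (F count now 5)
Step 4: +6 fires, +5 burnt (F count now 6)
Step 5: +2 fires, +6 burnt (F count now 2)
Step 6: +0 fires, +2 burnt (F count now 0)
Fire out after step 6
Initially T: 27, now '.': 35
Total burnt (originally-T cells now '.'): 26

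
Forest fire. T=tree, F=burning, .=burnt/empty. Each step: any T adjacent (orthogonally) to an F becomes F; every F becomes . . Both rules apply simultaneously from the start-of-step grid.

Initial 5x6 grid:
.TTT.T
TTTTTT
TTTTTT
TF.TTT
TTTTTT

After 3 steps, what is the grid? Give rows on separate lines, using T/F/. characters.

Step 1: 3 trees catch fire, 1 burn out
  .TTT.T
  TTTTTT
  TFTTTT
  F..TTT
  TFTTTT
Step 2: 5 trees catch fire, 3 burn out
  .TTT.T
  TFTTTT
  F.FTTT
  ...TTT
  F.FTTT
Step 3: 5 trees catch fire, 5 burn out
  .FTT.T
  F.FTTT
  ...FTT
  ...TTT
  ...FTT

.FTT.T
F.FTTT
...FTT
...TTT
...FTT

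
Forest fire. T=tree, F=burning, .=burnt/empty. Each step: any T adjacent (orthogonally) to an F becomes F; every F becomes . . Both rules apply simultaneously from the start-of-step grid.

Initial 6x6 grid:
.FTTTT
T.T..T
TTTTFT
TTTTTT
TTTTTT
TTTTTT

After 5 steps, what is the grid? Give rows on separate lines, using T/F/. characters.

Step 1: 4 trees catch fire, 2 burn out
  ..FTTT
  T.T..T
  TTTF.F
  TTTTFT
  TTTTTT
  TTTTTT
Step 2: 7 trees catch fire, 4 burn out
  ...FTT
  T.F..F
  TTF...
  TTTF.F
  TTTTFT
  TTTTTT
Step 3: 7 trees catch fire, 7 burn out
  ....FF
  T.....
  TF....
  TTF...
  TTTF.F
  TTTTFT
Step 4: 5 trees catch fire, 7 burn out
  ......
  T.....
  F.....
  TF....
  TTF...
  TTTF.F
Step 5: 4 trees catch fire, 5 burn out
  ......
  F.....
  ......
  F.....
  TF....
  TTF...

......
F.....
......
F.....
TF....
TTF...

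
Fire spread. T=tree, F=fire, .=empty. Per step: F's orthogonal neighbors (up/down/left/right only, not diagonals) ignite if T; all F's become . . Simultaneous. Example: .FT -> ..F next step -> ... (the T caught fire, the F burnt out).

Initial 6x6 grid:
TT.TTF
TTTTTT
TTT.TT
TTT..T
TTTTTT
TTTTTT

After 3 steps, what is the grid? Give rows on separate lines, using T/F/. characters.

Step 1: 2 trees catch fire, 1 burn out
  TT.TF.
  TTTTTF
  TTT.TT
  TTT..T
  TTTTTT
  TTTTTT
Step 2: 3 trees catch fire, 2 burn out
  TT.F..
  TTTTF.
  TTT.TF
  TTT..T
  TTTTTT
  TTTTTT
Step 3: 3 trees catch fire, 3 burn out
  TT....
  TTTF..
  TTT.F.
  TTT..F
  TTTTTT
  TTTTTT

TT....
TTTF..
TTT.F.
TTT..F
TTTTTT
TTTTTT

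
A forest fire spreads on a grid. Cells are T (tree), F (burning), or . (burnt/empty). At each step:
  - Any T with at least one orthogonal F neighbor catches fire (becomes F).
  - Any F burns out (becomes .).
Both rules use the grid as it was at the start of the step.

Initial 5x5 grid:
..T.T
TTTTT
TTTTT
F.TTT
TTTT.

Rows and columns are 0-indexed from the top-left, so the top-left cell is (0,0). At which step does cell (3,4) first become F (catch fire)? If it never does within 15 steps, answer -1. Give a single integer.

Step 1: cell (3,4)='T' (+2 fires, +1 burnt)
Step 2: cell (3,4)='T' (+3 fires, +2 burnt)
Step 3: cell (3,4)='T' (+3 fires, +3 burnt)
Step 4: cell (3,4)='T' (+4 fires, +3 burnt)
Step 5: cell (3,4)='T' (+4 fires, +4 burnt)
Step 6: cell (3,4)='F' (+2 fires, +4 burnt)
  -> target ignites at step 6
Step 7: cell (3,4)='.' (+1 fires, +2 burnt)
Step 8: cell (3,4)='.' (+0 fires, +1 burnt)
  fire out at step 8

6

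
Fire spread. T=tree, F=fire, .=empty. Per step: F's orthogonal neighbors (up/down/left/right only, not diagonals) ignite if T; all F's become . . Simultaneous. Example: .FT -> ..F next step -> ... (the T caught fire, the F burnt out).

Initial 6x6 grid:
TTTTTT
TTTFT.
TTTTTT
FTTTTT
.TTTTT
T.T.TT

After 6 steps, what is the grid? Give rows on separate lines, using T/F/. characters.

Step 1: 6 trees catch fire, 2 burn out
  TTTFTT
  TTF.F.
  FTTFTT
  .FTTTT
  .TTTTT
  T.T.TT
Step 2: 10 trees catch fire, 6 burn out
  TTF.FT
  FF....
  .FF.FT
  ..FFTT
  .FTTTT
  T.T.TT
Step 3: 7 trees catch fire, 10 burn out
  FF...F
  ......
  .....F
  ....FT
  ..FFTT
  T.T.TT
Step 4: 3 trees catch fire, 7 burn out
  ......
  ......
  ......
  .....F
  ....FT
  T.F.TT
Step 5: 2 trees catch fire, 3 burn out
  ......
  ......
  ......
  ......
  .....F
  T...FT
Step 6: 1 trees catch fire, 2 burn out
  ......
  ......
  ......
  ......
  ......
  T....F

......
......
......
......
......
T....F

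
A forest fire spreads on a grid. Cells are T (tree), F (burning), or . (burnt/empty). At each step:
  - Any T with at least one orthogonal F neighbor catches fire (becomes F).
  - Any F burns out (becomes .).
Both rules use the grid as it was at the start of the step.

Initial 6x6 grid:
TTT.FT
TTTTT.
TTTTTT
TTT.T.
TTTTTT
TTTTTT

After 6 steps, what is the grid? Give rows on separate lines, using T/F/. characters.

Step 1: 2 trees catch fire, 1 burn out
  TTT..F
  TTTTF.
  TTTTTT
  TTT.T.
  TTTTTT
  TTTTTT
Step 2: 2 trees catch fire, 2 burn out
  TTT...
  TTTF..
  TTTTFT
  TTT.T.
  TTTTTT
  TTTTTT
Step 3: 4 trees catch fire, 2 burn out
  TTT...
  TTF...
  TTTF.F
  TTT.F.
  TTTTTT
  TTTTTT
Step 4: 4 trees catch fire, 4 burn out
  TTF...
  TF....
  TTF...
  TTT...
  TTTTFT
  TTTTTT
Step 5: 7 trees catch fire, 4 burn out
  TF....
  F.....
  TF....
  TTF...
  TTTF.F
  TTTTFT
Step 6: 6 trees catch fire, 7 burn out
  F.....
  ......
  F.....
  TF....
  TTF...
  TTTF.F

F.....
......
F.....
TF....
TTF...
TTTF.F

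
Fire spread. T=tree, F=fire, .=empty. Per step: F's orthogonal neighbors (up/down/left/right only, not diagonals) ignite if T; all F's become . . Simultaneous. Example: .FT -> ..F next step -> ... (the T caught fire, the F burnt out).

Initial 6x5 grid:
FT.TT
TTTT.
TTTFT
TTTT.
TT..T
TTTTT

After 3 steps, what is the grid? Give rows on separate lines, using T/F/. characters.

Step 1: 6 trees catch fire, 2 burn out
  .F.TT
  FTTF.
  TTF.F
  TTTF.
  TT..T
  TTTTT
Step 2: 6 trees catch fire, 6 burn out
  ...FT
  .FF..
  FF...
  TTF..
  TT..T
  TTTTT
Step 3: 3 trees catch fire, 6 burn out
  ....F
  .....
  .....
  FF...
  TT..T
  TTTTT

....F
.....
.....
FF...
TT..T
TTTTT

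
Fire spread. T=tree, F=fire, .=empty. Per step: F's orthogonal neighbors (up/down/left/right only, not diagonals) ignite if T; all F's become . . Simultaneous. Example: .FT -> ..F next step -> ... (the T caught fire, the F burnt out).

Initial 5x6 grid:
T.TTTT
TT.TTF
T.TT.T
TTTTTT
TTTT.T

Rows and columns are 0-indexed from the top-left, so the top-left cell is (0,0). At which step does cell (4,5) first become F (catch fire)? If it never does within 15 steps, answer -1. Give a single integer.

Step 1: cell (4,5)='T' (+3 fires, +1 burnt)
Step 2: cell (4,5)='T' (+3 fires, +3 burnt)
Step 3: cell (4,5)='F' (+4 fires, +3 burnt)
  -> target ignites at step 3
Step 4: cell (4,5)='.' (+3 fires, +4 burnt)
Step 5: cell (4,5)='.' (+2 fires, +3 burnt)
Step 6: cell (4,5)='.' (+2 fires, +2 burnt)
Step 7: cell (4,5)='.' (+2 fires, +2 burnt)
Step 8: cell (4,5)='.' (+2 fires, +2 burnt)
Step 9: cell (4,5)='.' (+1 fires, +2 burnt)
Step 10: cell (4,5)='.' (+2 fires, +1 burnt)
Step 11: cell (4,5)='.' (+0 fires, +2 burnt)
  fire out at step 11

3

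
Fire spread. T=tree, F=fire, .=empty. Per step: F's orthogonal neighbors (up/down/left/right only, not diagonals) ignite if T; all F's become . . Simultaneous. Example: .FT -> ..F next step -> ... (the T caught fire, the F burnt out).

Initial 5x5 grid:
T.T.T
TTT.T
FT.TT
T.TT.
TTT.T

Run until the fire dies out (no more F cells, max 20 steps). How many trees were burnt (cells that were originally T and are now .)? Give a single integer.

Answer: 16

Derivation:
Step 1: +3 fires, +1 burnt (F count now 3)
Step 2: +3 fires, +3 burnt (F count now 3)
Step 3: +2 fires, +3 burnt (F count now 2)
Step 4: +2 fires, +2 burnt (F count now 2)
Step 5: +1 fires, +2 burnt (F count now 1)
Step 6: +1 fires, +1 burnt (F count now 1)
Step 7: +1 fires, +1 burnt (F count now 1)
Step 8: +1 fires, +1 burnt (F count now 1)
Step 9: +1 fires, +1 burnt (F count now 1)
Step 10: +1 fires, +1 burnt (F count now 1)
Step 11: +0 fires, +1 burnt (F count now 0)
Fire out after step 11
Initially T: 17, now '.': 24
Total burnt (originally-T cells now '.'): 16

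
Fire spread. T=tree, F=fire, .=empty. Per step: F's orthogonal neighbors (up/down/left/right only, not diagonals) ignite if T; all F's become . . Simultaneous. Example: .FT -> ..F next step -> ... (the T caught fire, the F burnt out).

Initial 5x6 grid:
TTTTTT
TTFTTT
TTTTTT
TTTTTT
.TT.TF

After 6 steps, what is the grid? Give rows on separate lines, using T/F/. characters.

Step 1: 6 trees catch fire, 2 burn out
  TTFTTT
  TF.FTT
  TTFTTT
  TTTTTF
  .TT.F.
Step 2: 9 trees catch fire, 6 burn out
  TF.FTT
  F...FT
  TF.FTF
  TTFTF.
  .TT...
Step 3: 8 trees catch fire, 9 burn out
  F...FT
  .....F
  F...F.
  TF.F..
  .TF...
Step 4: 3 trees catch fire, 8 burn out
  .....F
  ......
  ......
  F.....
  .F....
Step 5: 0 trees catch fire, 3 burn out
  ......
  ......
  ......
  ......
  ......
Step 6: 0 trees catch fire, 0 burn out
  ......
  ......
  ......
  ......
  ......

......
......
......
......
......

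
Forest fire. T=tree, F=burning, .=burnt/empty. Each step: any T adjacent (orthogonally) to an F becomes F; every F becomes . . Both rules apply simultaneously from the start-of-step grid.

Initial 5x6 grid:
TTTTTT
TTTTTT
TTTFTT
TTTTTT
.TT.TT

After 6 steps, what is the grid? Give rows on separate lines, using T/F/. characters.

Step 1: 4 trees catch fire, 1 burn out
  TTTTTT
  TTTFTT
  TTF.FT
  TTTFTT
  .TT.TT
Step 2: 7 trees catch fire, 4 burn out
  TTTFTT
  TTF.FT
  TF...F
  TTF.FT
  .TT.TT
Step 3: 9 trees catch fire, 7 burn out
  TTF.FT
  TF...F
  F.....
  TF...F
  .TF.FT
Step 4: 6 trees catch fire, 9 burn out
  TF...F
  F.....
  ......
  F.....
  .F...F
Step 5: 1 trees catch fire, 6 burn out
  F.....
  ......
  ......
  ......
  ......
Step 6: 0 trees catch fire, 1 burn out
  ......
  ......
  ......
  ......
  ......

......
......
......
......
......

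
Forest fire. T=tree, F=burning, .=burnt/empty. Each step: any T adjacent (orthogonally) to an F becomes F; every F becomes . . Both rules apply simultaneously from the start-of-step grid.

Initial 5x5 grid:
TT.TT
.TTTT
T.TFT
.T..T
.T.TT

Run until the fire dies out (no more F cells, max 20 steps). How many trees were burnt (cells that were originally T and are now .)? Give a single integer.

Answer: 13

Derivation:
Step 1: +3 fires, +1 burnt (F count now 3)
Step 2: +4 fires, +3 burnt (F count now 4)
Step 3: +3 fires, +4 burnt (F count now 3)
Step 4: +2 fires, +3 burnt (F count now 2)
Step 5: +1 fires, +2 burnt (F count now 1)
Step 6: +0 fires, +1 burnt (F count now 0)
Fire out after step 6
Initially T: 16, now '.': 22
Total burnt (originally-T cells now '.'): 13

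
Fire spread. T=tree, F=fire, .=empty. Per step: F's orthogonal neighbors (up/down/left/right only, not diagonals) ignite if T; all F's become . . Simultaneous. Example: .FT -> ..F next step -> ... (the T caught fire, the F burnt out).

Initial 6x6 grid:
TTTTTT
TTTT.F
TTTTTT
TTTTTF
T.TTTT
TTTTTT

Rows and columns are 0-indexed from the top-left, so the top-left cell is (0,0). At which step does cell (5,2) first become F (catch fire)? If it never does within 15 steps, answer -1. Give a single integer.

Step 1: cell (5,2)='T' (+4 fires, +2 burnt)
Step 2: cell (5,2)='T' (+5 fires, +4 burnt)
Step 3: cell (5,2)='T' (+5 fires, +5 burnt)
Step 4: cell (5,2)='T' (+6 fires, +5 burnt)
Step 5: cell (5,2)='F' (+5 fires, +6 burnt)
  -> target ignites at step 5
Step 6: cell (5,2)='.' (+5 fires, +5 burnt)
Step 7: cell (5,2)='.' (+2 fires, +5 burnt)
Step 8: cell (5,2)='.' (+0 fires, +2 burnt)
  fire out at step 8

5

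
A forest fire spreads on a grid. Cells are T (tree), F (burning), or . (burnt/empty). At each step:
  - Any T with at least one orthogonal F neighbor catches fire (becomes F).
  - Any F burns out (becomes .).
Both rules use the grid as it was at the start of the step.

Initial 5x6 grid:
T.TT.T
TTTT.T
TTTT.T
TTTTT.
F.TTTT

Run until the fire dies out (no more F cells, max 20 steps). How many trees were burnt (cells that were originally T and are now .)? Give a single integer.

Step 1: +1 fires, +1 burnt (F count now 1)
Step 2: +2 fires, +1 burnt (F count now 2)
Step 3: +3 fires, +2 burnt (F count now 3)
Step 4: +5 fires, +3 burnt (F count now 5)
Step 5: +4 fires, +5 burnt (F count now 4)
Step 6: +3 fires, +4 burnt (F count now 3)
Step 7: +2 fires, +3 burnt (F count now 2)
Step 8: +0 fires, +2 burnt (F count now 0)
Fire out after step 8
Initially T: 23, now '.': 27
Total burnt (originally-T cells now '.'): 20

Answer: 20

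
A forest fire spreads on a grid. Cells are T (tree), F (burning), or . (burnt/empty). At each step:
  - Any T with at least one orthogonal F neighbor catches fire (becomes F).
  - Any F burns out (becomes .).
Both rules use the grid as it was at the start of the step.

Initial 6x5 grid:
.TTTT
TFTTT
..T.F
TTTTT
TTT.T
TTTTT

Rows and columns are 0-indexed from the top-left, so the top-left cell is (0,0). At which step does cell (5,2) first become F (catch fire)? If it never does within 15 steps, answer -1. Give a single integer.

Step 1: cell (5,2)='T' (+5 fires, +2 burnt)
Step 2: cell (5,2)='T' (+6 fires, +5 burnt)
Step 3: cell (5,2)='T' (+3 fires, +6 burnt)
Step 4: cell (5,2)='T' (+3 fires, +3 burnt)
Step 5: cell (5,2)='F' (+3 fires, +3 burnt)
  -> target ignites at step 5
Step 6: cell (5,2)='.' (+2 fires, +3 burnt)
Step 7: cell (5,2)='.' (+1 fires, +2 burnt)
Step 8: cell (5,2)='.' (+0 fires, +1 burnt)
  fire out at step 8

5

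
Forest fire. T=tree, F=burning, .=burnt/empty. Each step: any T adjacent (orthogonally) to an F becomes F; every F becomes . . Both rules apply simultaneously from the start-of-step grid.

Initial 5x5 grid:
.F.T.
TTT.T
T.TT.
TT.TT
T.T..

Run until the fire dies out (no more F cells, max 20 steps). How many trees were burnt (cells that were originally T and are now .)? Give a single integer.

Step 1: +1 fires, +1 burnt (F count now 1)
Step 2: +2 fires, +1 burnt (F count now 2)
Step 3: +2 fires, +2 burnt (F count now 2)
Step 4: +2 fires, +2 burnt (F count now 2)
Step 5: +3 fires, +2 burnt (F count now 3)
Step 6: +1 fires, +3 burnt (F count now 1)
Step 7: +0 fires, +1 burnt (F count now 0)
Fire out after step 7
Initially T: 14, now '.': 22
Total burnt (originally-T cells now '.'): 11

Answer: 11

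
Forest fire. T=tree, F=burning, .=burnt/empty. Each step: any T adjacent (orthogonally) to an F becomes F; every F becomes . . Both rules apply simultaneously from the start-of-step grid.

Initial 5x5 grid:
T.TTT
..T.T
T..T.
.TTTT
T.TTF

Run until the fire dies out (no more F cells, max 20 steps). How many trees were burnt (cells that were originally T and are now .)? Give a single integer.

Step 1: +2 fires, +1 burnt (F count now 2)
Step 2: +2 fires, +2 burnt (F count now 2)
Step 3: +2 fires, +2 burnt (F count now 2)
Step 4: +1 fires, +2 burnt (F count now 1)
Step 5: +0 fires, +1 burnt (F count now 0)
Fire out after step 5
Initially T: 15, now '.': 17
Total burnt (originally-T cells now '.'): 7

Answer: 7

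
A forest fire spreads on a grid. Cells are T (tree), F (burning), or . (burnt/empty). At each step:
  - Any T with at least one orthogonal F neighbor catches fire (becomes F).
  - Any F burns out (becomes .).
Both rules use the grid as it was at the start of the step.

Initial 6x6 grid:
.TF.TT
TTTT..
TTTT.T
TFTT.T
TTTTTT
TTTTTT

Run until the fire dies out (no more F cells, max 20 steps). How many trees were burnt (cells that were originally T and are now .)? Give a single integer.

Step 1: +6 fires, +2 burnt (F count now 6)
Step 2: +8 fires, +6 burnt (F count now 8)
Step 3: +5 fires, +8 burnt (F count now 5)
Step 4: +2 fires, +5 burnt (F count now 2)
Step 5: +2 fires, +2 burnt (F count now 2)
Step 6: +2 fires, +2 burnt (F count now 2)
Step 7: +1 fires, +2 burnt (F count now 1)
Step 8: +0 fires, +1 burnt (F count now 0)
Fire out after step 8
Initially T: 28, now '.': 34
Total burnt (originally-T cells now '.'): 26

Answer: 26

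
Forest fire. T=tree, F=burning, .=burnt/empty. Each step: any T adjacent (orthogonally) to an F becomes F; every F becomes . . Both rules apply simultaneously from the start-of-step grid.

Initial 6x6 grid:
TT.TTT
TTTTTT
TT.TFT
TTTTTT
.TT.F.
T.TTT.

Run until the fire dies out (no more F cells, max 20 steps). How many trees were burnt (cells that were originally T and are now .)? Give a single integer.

Step 1: +5 fires, +2 burnt (F count now 5)
Step 2: +6 fires, +5 burnt (F count now 6)
Step 3: +5 fires, +6 burnt (F count now 5)
Step 4: +3 fires, +5 burnt (F count now 3)
Step 5: +5 fires, +3 burnt (F count now 5)
Step 6: +2 fires, +5 burnt (F count now 2)
Step 7: +0 fires, +2 burnt (F count now 0)
Fire out after step 7
Initially T: 27, now '.': 35
Total burnt (originally-T cells now '.'): 26

Answer: 26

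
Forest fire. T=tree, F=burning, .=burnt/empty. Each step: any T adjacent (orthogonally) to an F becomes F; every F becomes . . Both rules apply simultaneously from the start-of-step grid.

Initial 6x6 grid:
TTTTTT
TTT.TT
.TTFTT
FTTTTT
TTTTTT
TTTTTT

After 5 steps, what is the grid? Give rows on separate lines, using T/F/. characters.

Step 1: 5 trees catch fire, 2 burn out
  TTTTTT
  TTT.TT
  .TF.FT
  .FTFTT
  FTTTTT
  TTTTTT
Step 2: 9 trees catch fire, 5 burn out
  TTTTTT
  TTF.FT
  .F...F
  ..F.FT
  .FTFTT
  FTTTTT
Step 3: 9 trees catch fire, 9 burn out
  TTFTFT
  TF...F
  ......
  .....F
  ..F.FT
  .FTFTT
Step 4: 7 trees catch fire, 9 burn out
  TF.F.F
  F.....
  ......
  ......
  .....F
  ..F.FT
Step 5: 2 trees catch fire, 7 burn out
  F.....
  ......
  ......
  ......
  ......
  .....F

F.....
......
......
......
......
.....F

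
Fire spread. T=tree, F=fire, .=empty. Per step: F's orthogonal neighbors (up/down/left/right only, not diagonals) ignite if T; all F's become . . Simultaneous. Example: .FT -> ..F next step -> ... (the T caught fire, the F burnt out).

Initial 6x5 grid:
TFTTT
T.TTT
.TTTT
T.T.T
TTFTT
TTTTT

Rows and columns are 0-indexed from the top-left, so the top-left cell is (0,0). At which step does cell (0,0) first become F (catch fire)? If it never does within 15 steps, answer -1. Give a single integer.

Step 1: cell (0,0)='F' (+6 fires, +2 burnt)
  -> target ignites at step 1
Step 2: cell (0,0)='.' (+8 fires, +6 burnt)
Step 3: cell (0,0)='.' (+8 fires, +8 burnt)
Step 4: cell (0,0)='.' (+2 fires, +8 burnt)
Step 5: cell (0,0)='.' (+0 fires, +2 burnt)
  fire out at step 5

1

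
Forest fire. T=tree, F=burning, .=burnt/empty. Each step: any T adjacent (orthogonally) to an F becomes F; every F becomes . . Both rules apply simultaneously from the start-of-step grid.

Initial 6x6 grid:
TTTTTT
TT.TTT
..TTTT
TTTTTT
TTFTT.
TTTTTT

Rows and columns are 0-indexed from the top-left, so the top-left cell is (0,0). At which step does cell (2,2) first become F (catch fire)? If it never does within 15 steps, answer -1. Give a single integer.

Step 1: cell (2,2)='T' (+4 fires, +1 burnt)
Step 2: cell (2,2)='F' (+7 fires, +4 burnt)
  -> target ignites at step 2
Step 3: cell (2,2)='.' (+5 fires, +7 burnt)
Step 4: cell (2,2)='.' (+4 fires, +5 burnt)
Step 5: cell (2,2)='.' (+3 fires, +4 burnt)
Step 6: cell (2,2)='.' (+3 fires, +3 burnt)
Step 7: cell (2,2)='.' (+2 fires, +3 burnt)
Step 8: cell (2,2)='.' (+2 fires, +2 burnt)
Step 9: cell (2,2)='.' (+1 fires, +2 burnt)
Step 10: cell (2,2)='.' (+0 fires, +1 burnt)
  fire out at step 10

2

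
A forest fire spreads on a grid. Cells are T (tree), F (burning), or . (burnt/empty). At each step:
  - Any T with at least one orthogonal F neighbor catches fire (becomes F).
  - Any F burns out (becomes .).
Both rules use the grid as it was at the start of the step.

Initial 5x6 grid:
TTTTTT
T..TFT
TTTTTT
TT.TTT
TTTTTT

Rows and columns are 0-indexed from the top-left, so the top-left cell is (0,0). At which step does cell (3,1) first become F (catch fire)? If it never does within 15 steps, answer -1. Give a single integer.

Step 1: cell (3,1)='T' (+4 fires, +1 burnt)
Step 2: cell (3,1)='T' (+5 fires, +4 burnt)
Step 3: cell (3,1)='T' (+5 fires, +5 burnt)
Step 4: cell (3,1)='T' (+4 fires, +5 burnt)
Step 5: cell (3,1)='F' (+4 fires, +4 burnt)
  -> target ignites at step 5
Step 6: cell (3,1)='.' (+3 fires, +4 burnt)
Step 7: cell (3,1)='.' (+1 fires, +3 burnt)
Step 8: cell (3,1)='.' (+0 fires, +1 burnt)
  fire out at step 8

5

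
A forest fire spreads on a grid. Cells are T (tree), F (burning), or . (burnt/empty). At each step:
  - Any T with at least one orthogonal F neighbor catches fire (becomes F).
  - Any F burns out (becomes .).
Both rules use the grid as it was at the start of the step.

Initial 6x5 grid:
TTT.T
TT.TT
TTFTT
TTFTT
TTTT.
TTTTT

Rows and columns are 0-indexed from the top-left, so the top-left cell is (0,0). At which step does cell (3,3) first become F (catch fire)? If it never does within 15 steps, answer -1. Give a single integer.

Step 1: cell (3,3)='F' (+5 fires, +2 burnt)
  -> target ignites at step 1
Step 2: cell (3,3)='.' (+9 fires, +5 burnt)
Step 3: cell (3,3)='.' (+6 fires, +9 burnt)
Step 4: cell (3,3)='.' (+5 fires, +6 burnt)
Step 5: cell (3,3)='.' (+0 fires, +5 burnt)
  fire out at step 5

1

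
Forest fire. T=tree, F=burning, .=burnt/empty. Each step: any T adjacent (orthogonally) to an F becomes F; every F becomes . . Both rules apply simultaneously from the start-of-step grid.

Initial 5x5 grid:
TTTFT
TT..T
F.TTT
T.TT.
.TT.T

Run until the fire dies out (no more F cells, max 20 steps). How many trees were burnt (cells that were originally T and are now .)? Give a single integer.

Answer: 15

Derivation:
Step 1: +4 fires, +2 burnt (F count now 4)
Step 2: +4 fires, +4 burnt (F count now 4)
Step 3: +1 fires, +4 burnt (F count now 1)
Step 4: +1 fires, +1 burnt (F count now 1)
Step 5: +2 fires, +1 burnt (F count now 2)
Step 6: +1 fires, +2 burnt (F count now 1)
Step 7: +1 fires, +1 burnt (F count now 1)
Step 8: +1 fires, +1 burnt (F count now 1)
Step 9: +0 fires, +1 burnt (F count now 0)
Fire out after step 9
Initially T: 16, now '.': 24
Total burnt (originally-T cells now '.'): 15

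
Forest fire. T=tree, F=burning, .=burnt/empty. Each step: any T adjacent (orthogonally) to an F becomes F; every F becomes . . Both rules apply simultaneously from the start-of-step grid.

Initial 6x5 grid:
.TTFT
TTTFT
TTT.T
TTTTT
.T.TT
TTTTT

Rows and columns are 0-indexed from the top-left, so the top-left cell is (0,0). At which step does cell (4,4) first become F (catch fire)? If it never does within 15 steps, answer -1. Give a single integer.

Step 1: cell (4,4)='T' (+4 fires, +2 burnt)
Step 2: cell (4,4)='T' (+4 fires, +4 burnt)
Step 3: cell (4,4)='T' (+4 fires, +4 burnt)
Step 4: cell (4,4)='F' (+4 fires, +4 burnt)
  -> target ignites at step 4
Step 5: cell (4,4)='.' (+4 fires, +4 burnt)
Step 6: cell (4,4)='.' (+2 fires, +4 burnt)
Step 7: cell (4,4)='.' (+2 fires, +2 burnt)
Step 8: cell (4,4)='.' (+0 fires, +2 burnt)
  fire out at step 8

4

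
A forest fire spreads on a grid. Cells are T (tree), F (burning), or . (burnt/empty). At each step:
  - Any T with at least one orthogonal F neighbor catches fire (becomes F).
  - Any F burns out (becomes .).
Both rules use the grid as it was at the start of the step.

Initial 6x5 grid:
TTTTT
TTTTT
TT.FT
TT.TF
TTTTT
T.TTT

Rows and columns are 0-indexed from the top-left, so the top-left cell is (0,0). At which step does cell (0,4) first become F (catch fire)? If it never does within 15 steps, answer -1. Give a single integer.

Step 1: cell (0,4)='T' (+4 fires, +2 burnt)
Step 2: cell (0,4)='T' (+5 fires, +4 burnt)
Step 3: cell (0,4)='F' (+5 fires, +5 burnt)
  -> target ignites at step 3
Step 4: cell (0,4)='.' (+5 fires, +5 burnt)
Step 5: cell (0,4)='.' (+4 fires, +5 burnt)
Step 6: cell (0,4)='.' (+2 fires, +4 burnt)
Step 7: cell (0,4)='.' (+0 fires, +2 burnt)
  fire out at step 7

3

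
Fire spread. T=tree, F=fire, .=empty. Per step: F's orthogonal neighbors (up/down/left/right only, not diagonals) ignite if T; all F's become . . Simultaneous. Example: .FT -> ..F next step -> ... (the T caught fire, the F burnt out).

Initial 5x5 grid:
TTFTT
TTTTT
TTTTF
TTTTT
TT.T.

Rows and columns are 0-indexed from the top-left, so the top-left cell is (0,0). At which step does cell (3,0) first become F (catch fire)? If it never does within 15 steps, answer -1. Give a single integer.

Step 1: cell (3,0)='T' (+6 fires, +2 burnt)
Step 2: cell (3,0)='T' (+6 fires, +6 burnt)
Step 3: cell (3,0)='T' (+4 fires, +6 burnt)
Step 4: cell (3,0)='T' (+2 fires, +4 burnt)
Step 5: cell (3,0)='F' (+2 fires, +2 burnt)
  -> target ignites at step 5
Step 6: cell (3,0)='.' (+1 fires, +2 burnt)
Step 7: cell (3,0)='.' (+0 fires, +1 burnt)
  fire out at step 7

5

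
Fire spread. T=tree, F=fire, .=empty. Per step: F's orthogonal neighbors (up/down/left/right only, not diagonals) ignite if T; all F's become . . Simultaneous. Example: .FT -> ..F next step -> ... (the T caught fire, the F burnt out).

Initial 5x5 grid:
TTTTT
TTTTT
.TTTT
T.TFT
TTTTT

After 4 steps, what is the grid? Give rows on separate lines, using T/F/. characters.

Step 1: 4 trees catch fire, 1 burn out
  TTTTT
  TTTTT
  .TTFT
  T.F.F
  TTTFT
Step 2: 5 trees catch fire, 4 burn out
  TTTTT
  TTTFT
  .TF.F
  T....
  TTF.F
Step 3: 5 trees catch fire, 5 burn out
  TTTFT
  TTF.F
  .F...
  T....
  TF...
Step 4: 4 trees catch fire, 5 burn out
  TTF.F
  TF...
  .....
  T....
  F....

TTF.F
TF...
.....
T....
F....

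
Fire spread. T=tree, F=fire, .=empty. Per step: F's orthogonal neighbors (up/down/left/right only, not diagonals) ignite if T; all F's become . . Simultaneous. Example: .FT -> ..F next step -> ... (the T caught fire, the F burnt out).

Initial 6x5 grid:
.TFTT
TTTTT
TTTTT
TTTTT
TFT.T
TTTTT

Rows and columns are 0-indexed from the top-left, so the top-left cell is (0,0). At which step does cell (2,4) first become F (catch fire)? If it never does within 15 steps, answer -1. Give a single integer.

Step 1: cell (2,4)='T' (+7 fires, +2 burnt)
Step 2: cell (2,4)='T' (+9 fires, +7 burnt)
Step 3: cell (2,4)='T' (+6 fires, +9 burnt)
Step 4: cell (2,4)='F' (+3 fires, +6 burnt)
  -> target ignites at step 4
Step 5: cell (2,4)='.' (+1 fires, +3 burnt)
Step 6: cell (2,4)='.' (+0 fires, +1 burnt)
  fire out at step 6

4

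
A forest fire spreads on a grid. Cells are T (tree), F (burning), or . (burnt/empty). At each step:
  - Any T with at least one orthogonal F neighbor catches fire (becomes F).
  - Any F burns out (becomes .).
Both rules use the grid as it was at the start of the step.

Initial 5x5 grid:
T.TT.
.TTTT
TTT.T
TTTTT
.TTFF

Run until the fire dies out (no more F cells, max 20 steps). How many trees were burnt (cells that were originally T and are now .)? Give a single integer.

Step 1: +3 fires, +2 burnt (F count now 3)
Step 2: +3 fires, +3 burnt (F count now 3)
Step 3: +3 fires, +3 burnt (F count now 3)
Step 4: +4 fires, +3 burnt (F count now 4)
Step 5: +4 fires, +4 burnt (F count now 4)
Step 6: +0 fires, +4 burnt (F count now 0)
Fire out after step 6
Initially T: 18, now '.': 24
Total burnt (originally-T cells now '.'): 17

Answer: 17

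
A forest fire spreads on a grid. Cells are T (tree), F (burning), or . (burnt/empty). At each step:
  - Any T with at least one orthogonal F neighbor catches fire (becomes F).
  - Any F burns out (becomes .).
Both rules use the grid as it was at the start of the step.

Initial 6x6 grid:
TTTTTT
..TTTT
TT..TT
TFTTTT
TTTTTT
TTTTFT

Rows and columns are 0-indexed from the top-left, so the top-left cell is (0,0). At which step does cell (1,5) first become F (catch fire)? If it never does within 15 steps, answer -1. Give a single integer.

Step 1: cell (1,5)='T' (+7 fires, +2 burnt)
Step 2: cell (1,5)='T' (+9 fires, +7 burnt)
Step 3: cell (1,5)='T' (+3 fires, +9 burnt)
Step 4: cell (1,5)='T' (+2 fires, +3 burnt)
Step 5: cell (1,5)='F' (+3 fires, +2 burnt)
  -> target ignites at step 5
Step 6: cell (1,5)='.' (+3 fires, +3 burnt)
Step 7: cell (1,5)='.' (+1 fires, +3 burnt)
Step 8: cell (1,5)='.' (+1 fires, +1 burnt)
Step 9: cell (1,5)='.' (+1 fires, +1 burnt)
Step 10: cell (1,5)='.' (+0 fires, +1 burnt)
  fire out at step 10

5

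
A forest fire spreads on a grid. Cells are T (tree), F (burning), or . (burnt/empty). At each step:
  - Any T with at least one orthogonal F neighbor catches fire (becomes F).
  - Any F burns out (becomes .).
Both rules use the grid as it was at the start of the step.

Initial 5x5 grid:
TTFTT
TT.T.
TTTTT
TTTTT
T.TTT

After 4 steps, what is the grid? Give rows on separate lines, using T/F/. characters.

Step 1: 2 trees catch fire, 1 burn out
  TF.FT
  TT.T.
  TTTTT
  TTTTT
  T.TTT
Step 2: 4 trees catch fire, 2 burn out
  F...F
  TF.F.
  TTTTT
  TTTTT
  T.TTT
Step 3: 3 trees catch fire, 4 burn out
  .....
  F....
  TFTFT
  TTTTT
  T.TTT
Step 4: 5 trees catch fire, 3 burn out
  .....
  .....
  F.F.F
  TFTFT
  T.TTT

.....
.....
F.F.F
TFTFT
T.TTT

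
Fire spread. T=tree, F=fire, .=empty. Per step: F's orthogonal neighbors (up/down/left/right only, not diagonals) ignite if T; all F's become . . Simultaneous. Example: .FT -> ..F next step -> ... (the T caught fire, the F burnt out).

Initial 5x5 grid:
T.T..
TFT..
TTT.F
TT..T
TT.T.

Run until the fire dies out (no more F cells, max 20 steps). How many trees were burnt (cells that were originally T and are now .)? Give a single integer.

Answer: 12

Derivation:
Step 1: +4 fires, +2 burnt (F count now 4)
Step 2: +5 fires, +4 burnt (F count now 5)
Step 3: +2 fires, +5 burnt (F count now 2)
Step 4: +1 fires, +2 burnt (F count now 1)
Step 5: +0 fires, +1 burnt (F count now 0)
Fire out after step 5
Initially T: 13, now '.': 24
Total burnt (originally-T cells now '.'): 12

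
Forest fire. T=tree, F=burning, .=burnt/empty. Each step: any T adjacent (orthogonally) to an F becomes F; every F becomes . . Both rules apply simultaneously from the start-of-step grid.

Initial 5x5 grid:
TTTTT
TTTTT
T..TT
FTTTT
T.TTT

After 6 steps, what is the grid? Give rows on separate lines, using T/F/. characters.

Step 1: 3 trees catch fire, 1 burn out
  TTTTT
  TTTTT
  F..TT
  .FTTT
  F.TTT
Step 2: 2 trees catch fire, 3 burn out
  TTTTT
  FTTTT
  ...TT
  ..FTT
  ..TTT
Step 3: 4 trees catch fire, 2 burn out
  FTTTT
  .FTTT
  ...TT
  ...FT
  ..FTT
Step 4: 5 trees catch fire, 4 burn out
  .FTTT
  ..FTT
  ...FT
  ....F
  ...FT
Step 5: 4 trees catch fire, 5 burn out
  ..FTT
  ...FT
  ....F
  .....
  ....F
Step 6: 2 trees catch fire, 4 burn out
  ...FT
  ....F
  .....
  .....
  .....

...FT
....F
.....
.....
.....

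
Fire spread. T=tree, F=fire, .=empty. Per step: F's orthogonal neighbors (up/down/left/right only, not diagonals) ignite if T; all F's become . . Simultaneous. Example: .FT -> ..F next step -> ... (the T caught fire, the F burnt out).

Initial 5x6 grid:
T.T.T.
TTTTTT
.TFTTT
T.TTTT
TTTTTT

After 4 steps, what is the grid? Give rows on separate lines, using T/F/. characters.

Step 1: 4 trees catch fire, 1 burn out
  T.T.T.
  TTFTTT
  .F.FTT
  T.FTTT
  TTTTTT
Step 2: 6 trees catch fire, 4 burn out
  T.F.T.
  TF.FTT
  ....FT
  T..FTT
  TTFTTT
Step 3: 6 trees catch fire, 6 burn out
  T...T.
  F...FT
  .....F
  T...FT
  TF.FTT
Step 4: 6 trees catch fire, 6 burn out
  F...F.
  .....F
  ......
  T....F
  F...FT

F...F.
.....F
......
T....F
F...FT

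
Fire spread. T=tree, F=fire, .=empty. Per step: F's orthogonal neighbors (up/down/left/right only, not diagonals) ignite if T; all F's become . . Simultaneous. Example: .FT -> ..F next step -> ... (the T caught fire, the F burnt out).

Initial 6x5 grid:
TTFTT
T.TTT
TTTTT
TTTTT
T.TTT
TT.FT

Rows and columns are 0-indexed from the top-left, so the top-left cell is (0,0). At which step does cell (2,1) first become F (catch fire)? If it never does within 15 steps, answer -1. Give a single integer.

Step 1: cell (2,1)='T' (+5 fires, +2 burnt)
Step 2: cell (2,1)='T' (+7 fires, +5 burnt)
Step 3: cell (2,1)='F' (+6 fires, +7 burnt)
  -> target ignites at step 3
Step 4: cell (2,1)='.' (+3 fires, +6 burnt)
Step 5: cell (2,1)='.' (+1 fires, +3 burnt)
Step 6: cell (2,1)='.' (+1 fires, +1 burnt)
Step 7: cell (2,1)='.' (+1 fires, +1 burnt)
Step 8: cell (2,1)='.' (+1 fires, +1 burnt)
Step 9: cell (2,1)='.' (+0 fires, +1 burnt)
  fire out at step 9

3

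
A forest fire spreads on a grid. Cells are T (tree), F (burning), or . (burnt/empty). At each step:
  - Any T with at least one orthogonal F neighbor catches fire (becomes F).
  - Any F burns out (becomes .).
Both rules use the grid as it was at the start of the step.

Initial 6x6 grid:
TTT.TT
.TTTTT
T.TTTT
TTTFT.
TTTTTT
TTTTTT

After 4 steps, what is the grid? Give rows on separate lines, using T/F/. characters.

Step 1: 4 trees catch fire, 1 burn out
  TTT.TT
  .TTTTT
  T.TFTT
  TTF.F.
  TTTFTT
  TTTTTT
Step 2: 7 trees catch fire, 4 burn out
  TTT.TT
  .TTFTT
  T.F.FT
  TF....
  TTF.FT
  TTTFTT
Step 3: 8 trees catch fire, 7 burn out
  TTT.TT
  .TF.FT
  T....F
  F.....
  TF...F
  TTF.FT
Step 4: 8 trees catch fire, 8 burn out
  TTF.FT
  .F...F
  F.....
  ......
  F.....
  TF...F

TTF.FT
.F...F
F.....
......
F.....
TF...F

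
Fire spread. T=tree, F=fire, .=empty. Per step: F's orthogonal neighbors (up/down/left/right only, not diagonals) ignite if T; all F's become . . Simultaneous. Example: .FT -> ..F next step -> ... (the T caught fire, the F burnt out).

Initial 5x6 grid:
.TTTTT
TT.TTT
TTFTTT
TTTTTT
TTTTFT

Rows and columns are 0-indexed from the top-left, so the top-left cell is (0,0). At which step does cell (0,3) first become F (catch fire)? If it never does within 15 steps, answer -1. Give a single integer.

Step 1: cell (0,3)='T' (+6 fires, +2 burnt)
Step 2: cell (0,3)='T' (+8 fires, +6 burnt)
Step 3: cell (0,3)='F' (+7 fires, +8 burnt)
  -> target ignites at step 3
Step 4: cell (0,3)='.' (+4 fires, +7 burnt)
Step 5: cell (0,3)='.' (+1 fires, +4 burnt)
Step 6: cell (0,3)='.' (+0 fires, +1 burnt)
  fire out at step 6

3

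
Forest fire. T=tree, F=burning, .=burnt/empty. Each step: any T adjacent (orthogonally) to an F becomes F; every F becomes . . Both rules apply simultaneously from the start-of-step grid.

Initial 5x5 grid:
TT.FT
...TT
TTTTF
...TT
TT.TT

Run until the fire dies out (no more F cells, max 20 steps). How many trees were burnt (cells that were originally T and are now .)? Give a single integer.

Step 1: +5 fires, +2 burnt (F count now 5)
Step 2: +3 fires, +5 burnt (F count now 3)
Step 3: +2 fires, +3 burnt (F count now 2)
Step 4: +1 fires, +2 burnt (F count now 1)
Step 5: +0 fires, +1 burnt (F count now 0)
Fire out after step 5
Initially T: 15, now '.': 21
Total burnt (originally-T cells now '.'): 11

Answer: 11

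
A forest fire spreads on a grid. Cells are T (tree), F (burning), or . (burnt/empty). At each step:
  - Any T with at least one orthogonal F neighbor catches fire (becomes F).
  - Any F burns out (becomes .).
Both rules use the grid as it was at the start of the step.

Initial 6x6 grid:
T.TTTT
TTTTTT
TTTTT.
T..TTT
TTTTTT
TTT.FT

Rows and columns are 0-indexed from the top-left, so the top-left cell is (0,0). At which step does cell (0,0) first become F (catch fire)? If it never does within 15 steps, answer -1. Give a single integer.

Step 1: cell (0,0)='T' (+2 fires, +1 burnt)
Step 2: cell (0,0)='T' (+3 fires, +2 burnt)
Step 3: cell (0,0)='T' (+4 fires, +3 burnt)
Step 4: cell (0,0)='T' (+4 fires, +4 burnt)
Step 5: cell (0,0)='T' (+6 fires, +4 burnt)
Step 6: cell (0,0)='T' (+6 fires, +6 burnt)
Step 7: cell (0,0)='T' (+3 fires, +6 burnt)
Step 8: cell (0,0)='T' (+1 fires, +3 burnt)
Step 9: cell (0,0)='F' (+1 fires, +1 burnt)
  -> target ignites at step 9
Step 10: cell (0,0)='.' (+0 fires, +1 burnt)
  fire out at step 10

9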